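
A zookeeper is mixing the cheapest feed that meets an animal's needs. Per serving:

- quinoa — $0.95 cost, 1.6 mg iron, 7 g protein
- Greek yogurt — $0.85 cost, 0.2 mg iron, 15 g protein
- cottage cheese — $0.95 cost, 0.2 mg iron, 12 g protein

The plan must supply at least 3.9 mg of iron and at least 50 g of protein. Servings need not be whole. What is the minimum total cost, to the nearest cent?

$4.02

Check every corner: each single food scaled to meet both minima, and each pair solved so both constraints bind.
quinoa only: max(3.9/1.6, 50/7) = 7.143 servings → $6.79.
Greek yogurt only: max(3.9/0.2, 50/15) = 19.5 servings → $16.57.
cottage cheese only: max(3.9/0.2, 50/12) = 19.5 servings → $18.52.
quinoa + Greek yogurt with both tight: 2.146 servings and 2.332 servings → $4.02.
quinoa + cottage cheese with both tight: 2.067 servings and 2.961 servings → $4.78.
Greek yogurt + cottage cheese with both targets exact would need a negative amount; discard.
Cheapest feasible corner: $4.02.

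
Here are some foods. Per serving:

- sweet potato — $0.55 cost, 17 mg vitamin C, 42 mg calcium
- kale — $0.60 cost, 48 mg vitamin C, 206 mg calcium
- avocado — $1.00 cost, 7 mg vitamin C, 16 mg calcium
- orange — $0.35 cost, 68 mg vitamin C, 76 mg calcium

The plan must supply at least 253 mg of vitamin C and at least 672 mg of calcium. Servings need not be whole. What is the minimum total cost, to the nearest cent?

An LP optimum is at a vertex; with two nutrient constraints at most two foods are used. Check each candidate.
sweet potato only: max(253/17, 672/42) = 16 servings → $8.80.
kale only: max(253/48, 672/206) = 5.271 servings → $3.16.
avocado only: max(253/7, 672/16) = 42 servings → $42.00.
orange only: max(253/68, 672/76) = 8.842 servings → $3.09.
sweet potato + kale with both tight: 13.37 servings and 0.537 servings → $7.67.
sweet potato + avocado: the both-tight solution has a negative serving — not a feasible corner.
sweet potato + orange: the both-tight solution has a negative serving — not a feasible corner.
kale + avocado with both tight: 0.9733 servings and 29.47 servings → $30.05.
kale + orange with both tight: 2.555 servings and 1.917 servings → $2.20.
avocado + orange: the both-tight solution has a negative serving — not a feasible corner.
Cheapest feasible corner: $2.20.

$2.20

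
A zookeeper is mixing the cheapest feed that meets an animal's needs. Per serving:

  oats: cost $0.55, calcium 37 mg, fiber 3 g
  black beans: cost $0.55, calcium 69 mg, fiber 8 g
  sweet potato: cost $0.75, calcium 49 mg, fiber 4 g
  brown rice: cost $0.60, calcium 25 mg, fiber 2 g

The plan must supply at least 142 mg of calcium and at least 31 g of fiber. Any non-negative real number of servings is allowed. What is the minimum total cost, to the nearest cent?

$2.13

Check every corner: each single food scaled to meet both minima, and each pair solved so both constraints bind.
oats only: max(142/37, 31/3) = 10.33 servings → $5.68.
black beans only: max(142/69, 31/8) = 3.875 servings → $2.13.
sweet potato only: max(142/49, 31/4) = 7.75 servings → $5.81.
brown rice only: max(142/25, 31/2) = 15.5 servings → $9.30.
oats + black beans with both targets exact would need a negative amount; discard.
oats + sweet potato with both targets exact would need a negative amount; discard.
oats + brown rice: intersection lies outside the first quadrant.
black beans + sweet potato with both targets exact would need a negative amount; discard.
black beans + brown rice with both targets exact would need a negative amount; discard.
sweet potato + brown rice: the both-tight solution has a negative serving — not a feasible corner.
So the least-cost plan costs $2.13.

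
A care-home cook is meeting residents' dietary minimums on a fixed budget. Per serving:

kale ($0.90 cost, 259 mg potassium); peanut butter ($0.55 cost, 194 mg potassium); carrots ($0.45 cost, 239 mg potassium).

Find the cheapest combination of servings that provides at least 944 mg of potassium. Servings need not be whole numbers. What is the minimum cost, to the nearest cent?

Cost per mg of potassium: carrots $0.0019, peanut butter $0.0028, kale $0.0035.
With no serving limits, use only carrots: 944 mg / 239 mg = 3.95 servings × $0.45 = $1.78.

$1.78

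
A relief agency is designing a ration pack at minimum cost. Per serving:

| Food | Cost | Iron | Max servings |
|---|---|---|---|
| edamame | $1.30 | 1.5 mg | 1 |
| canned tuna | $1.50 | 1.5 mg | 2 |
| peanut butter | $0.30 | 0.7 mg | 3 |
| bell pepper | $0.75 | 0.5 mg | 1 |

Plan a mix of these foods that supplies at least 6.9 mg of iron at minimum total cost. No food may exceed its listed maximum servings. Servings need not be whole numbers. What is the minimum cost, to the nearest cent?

$5.65

Cost per mg of iron: peanut butter $0.4286, edamame $0.8667, canned tuna $1.0000, bell pepper $1.5000.
Take 3 servings of peanut butter: +2.1 mg iron for $0.90 (total $0.90, still need 4.8 mg).
Take 1 serving of edamame: +1.5 mg iron for $1.30 (total $2.20, still need 3.3 mg).
Take 2 servings of canned tuna: +3.0 mg iron for $3.00 (total $5.20, still need 0.3 mg).
Take 0.6 servings of bell pepper: +0.3 mg iron for $0.45 (total $5.65, still need 0.0 mg).
Greedy by cheapest-per-mg is optimal for a single linear constraint, so the minimum cost is $5.65.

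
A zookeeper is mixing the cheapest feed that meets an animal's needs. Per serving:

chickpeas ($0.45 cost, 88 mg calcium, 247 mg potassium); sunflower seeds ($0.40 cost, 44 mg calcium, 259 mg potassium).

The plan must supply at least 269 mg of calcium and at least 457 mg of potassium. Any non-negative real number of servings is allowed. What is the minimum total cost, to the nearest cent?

Two binding constraints pin down two serving amounts, so the optimal mix uses at most two foods. The candidates are each food alone (scaled to the tighter of calcium/potassium) and each pair with both constraints tight.
chickpeas only: max(269/88, 457/247) = 3.057 servings → $1.38.
sunflower seeds only: max(269/44, 457/259) = 6.114 servings → $2.45.
chickpeas + sunflower seeds: the both-tight solution has a negative serving — not a feasible corner.
So the least-cost plan costs $1.38.

$1.38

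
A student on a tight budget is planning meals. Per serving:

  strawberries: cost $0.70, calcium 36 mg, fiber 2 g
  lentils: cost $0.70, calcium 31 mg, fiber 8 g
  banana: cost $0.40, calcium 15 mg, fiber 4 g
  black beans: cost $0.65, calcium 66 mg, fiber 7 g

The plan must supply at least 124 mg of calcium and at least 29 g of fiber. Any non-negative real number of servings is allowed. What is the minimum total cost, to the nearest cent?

$2.55

Compare the cost at each extreme point of the feasible region.
strawberries only: max(124/36, 29/2) = 14.5 servings → $10.15.
lentils only: max(124/31, 29/8) = 4 servings → $2.80.
banana only: max(124/15, 29/4) = 8.267 servings → $3.31.
black beans only: max(124/66, 29/7) = 4.143 servings → $2.69.
strawberries + lentils with both tight: 0.4115 servings and 3.522 servings → $2.75.
strawberries + banana with both tight: 0.5351 servings and 6.982 servings → $3.17.
strawberries + black beans with both targets exact would need a negative amount; discard.
lentils + banana: the both-tight solution has a negative serving — not a feasible corner.
lentils + black beans with both tight: 3.363 servings and 0.299 servings → $2.55.
banana + black beans with both tight: 6.579 servings and 0.3836 servings → $2.88.
So the least-cost plan costs $2.55.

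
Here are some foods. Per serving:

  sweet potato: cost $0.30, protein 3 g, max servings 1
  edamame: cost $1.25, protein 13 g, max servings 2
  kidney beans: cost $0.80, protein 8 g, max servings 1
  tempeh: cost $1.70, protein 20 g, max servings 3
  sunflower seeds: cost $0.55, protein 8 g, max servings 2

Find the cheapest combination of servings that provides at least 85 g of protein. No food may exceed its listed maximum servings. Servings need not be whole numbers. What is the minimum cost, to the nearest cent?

Cost per g of protein: sunflower seeds $0.0688, tempeh $0.0850, edamame $0.0962, sweet potato $0.1000, kidney beans $0.1000.
Take 2 servings of sunflower seeds: +16.0 g protein for $1.10 (total $1.10, still need 69.0 g).
Take 3 servings of tempeh: +60.0 g protein for $5.10 (total $6.20, still need 9.0 g).
Take 0.6923 servings of edamame: +9.0 g protein for $0.87 (total $7.07, still need 0.0 g).
Filling from the cheapest source first is optimal under one linear minimum: $7.07.

$7.07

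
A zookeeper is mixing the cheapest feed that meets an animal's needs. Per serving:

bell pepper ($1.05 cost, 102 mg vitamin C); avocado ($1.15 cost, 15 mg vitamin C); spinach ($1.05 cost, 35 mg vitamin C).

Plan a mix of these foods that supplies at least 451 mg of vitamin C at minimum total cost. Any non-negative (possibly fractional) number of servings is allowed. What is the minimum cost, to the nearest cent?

Cost per mg of vitamin C: bell pepper $0.0103, spinach $0.0300, avocado $0.0767.
With no serving limits, use only bell pepper: 451 mg / 102 mg = 4.422 servings × $1.05 = $4.64.

$4.64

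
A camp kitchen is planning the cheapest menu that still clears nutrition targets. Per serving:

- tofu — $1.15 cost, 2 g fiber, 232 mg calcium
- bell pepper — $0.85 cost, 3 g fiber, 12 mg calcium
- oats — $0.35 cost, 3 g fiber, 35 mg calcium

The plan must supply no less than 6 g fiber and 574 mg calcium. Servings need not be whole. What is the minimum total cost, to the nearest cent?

$2.91

An LP optimum is at a vertex; with two nutrient constraints at most two foods are used. Check each candidate.
tofu only: max(6/2, 574/232) = 3 servings → $3.45.
bell pepper only: max(6/3, 574/12) = 47.83 servings → $40.66.
oats only: max(6/3, 574/35) = 16.4 servings → $5.74.
tofu + bell pepper with both tight: 2.455 servings and 0.3631 servings → $3.13.
tofu + oats with both tight: 2.415 servings and 0.3898 servings → $2.91.
bell pepper + oats with both targets exact would need a negative amount; discard.
Cheapest feasible corner: $2.91.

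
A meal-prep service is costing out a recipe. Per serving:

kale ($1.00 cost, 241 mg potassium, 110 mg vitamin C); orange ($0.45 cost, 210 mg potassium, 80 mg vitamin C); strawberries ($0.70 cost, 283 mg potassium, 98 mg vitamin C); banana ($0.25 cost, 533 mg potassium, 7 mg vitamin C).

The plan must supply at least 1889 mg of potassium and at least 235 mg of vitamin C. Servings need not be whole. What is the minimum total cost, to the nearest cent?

$1.84

For a min-cost LP with two ≥-constraints, a basic feasible solution has at most two positive variables.
kale only: max(1889/241, 235/110) = 7.838 servings → $7.84.
orange only: max(1889/210, 235/80) = 8.995 servings → $4.05.
strawberries only: max(1889/283, 235/98) = 6.675 servings → $4.67.
banana only: max(1889/533, 235/7) = 33.57 servings → $8.39.
kale + orange: intersection lies outside the first quadrant.
kale + strawberries: the both-tight solution has a negative serving — not a feasible corner.
kale + banana with both tight: 1.967 servings and 2.654 servings → $2.63.
orange + strawberries: intersection lies outside the first quadrant.
orange + banana with both tight: 2.721 servings and 2.472 servings → $1.84.
strawberries + banana with both tight: 2.229 servings and 2.36 servings → $2.15.
The minimum over all feasible corners is $1.84.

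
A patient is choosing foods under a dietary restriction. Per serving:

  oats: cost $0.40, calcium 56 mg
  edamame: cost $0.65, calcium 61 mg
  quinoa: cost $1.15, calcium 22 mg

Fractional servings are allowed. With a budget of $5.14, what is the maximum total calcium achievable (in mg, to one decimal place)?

Calcium per dollar: oats 140, edamame 93.85, quinoa 19.13.
With no serving limits, spend the whole cost allowance on oats: $5.14 / $0.40 × 56 mg = 719.6 mg.

719.6 mg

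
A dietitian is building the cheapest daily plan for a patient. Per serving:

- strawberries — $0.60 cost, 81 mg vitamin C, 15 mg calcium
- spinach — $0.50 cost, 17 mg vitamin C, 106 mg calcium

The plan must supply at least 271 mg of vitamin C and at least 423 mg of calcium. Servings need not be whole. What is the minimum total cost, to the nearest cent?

$3.36

strawberries only: max(271/81, 423/15) = 28.2 servings → $16.92.
spinach only: max(271/17, 423/106) = 15.94 servings → $7.97.
strawberries + spinach with both tight: 2.585 servings and 3.625 servings → $3.36.
So the least-cost plan costs $3.36.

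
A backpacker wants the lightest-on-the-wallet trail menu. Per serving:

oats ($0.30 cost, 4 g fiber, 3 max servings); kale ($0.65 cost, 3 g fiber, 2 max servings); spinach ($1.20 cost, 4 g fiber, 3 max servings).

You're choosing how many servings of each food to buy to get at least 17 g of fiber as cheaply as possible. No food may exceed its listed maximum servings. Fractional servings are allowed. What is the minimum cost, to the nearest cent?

$1.98

Cost per g of fiber: oats $0.0750, kale $0.2167, spinach $0.3000.
Take 3 servings of oats: +12.0 g fiber for $0.90 (total $0.90, still need 5.0 g).
Take 1.667 servings of kale: +5.0 g fiber for $1.08 (total $1.98, still need 0.0 g).
Filling from the cheapest source first is optimal under one linear minimum: $1.98.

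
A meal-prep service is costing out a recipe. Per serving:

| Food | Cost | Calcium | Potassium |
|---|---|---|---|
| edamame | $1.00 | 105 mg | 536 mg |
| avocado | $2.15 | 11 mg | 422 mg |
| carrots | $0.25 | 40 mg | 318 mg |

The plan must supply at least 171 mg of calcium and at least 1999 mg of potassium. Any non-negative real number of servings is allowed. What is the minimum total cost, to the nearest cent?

For a min-cost LP with two ≥-constraints, a basic feasible solution has at most two positive variables.
edamame only: max(171/105, 1999/536) = 3.729 servings → $3.73.
avocado only: max(171/11, 1999/422) = 15.55 servings → $33.42.
carrots only: max(171/40, 1999/318) = 6.286 servings → $1.57.
edamame + avocado with both tight: 1.306 servings and 3.078 servings → $7.92.
edamame + carrots: the both-tight solution has a negative serving — not a feasible corner.
avocado + carrots with both tight: 1.912 servings and 3.749 servings → $5.05.
The minimum over all feasible corners is $1.57.

$1.57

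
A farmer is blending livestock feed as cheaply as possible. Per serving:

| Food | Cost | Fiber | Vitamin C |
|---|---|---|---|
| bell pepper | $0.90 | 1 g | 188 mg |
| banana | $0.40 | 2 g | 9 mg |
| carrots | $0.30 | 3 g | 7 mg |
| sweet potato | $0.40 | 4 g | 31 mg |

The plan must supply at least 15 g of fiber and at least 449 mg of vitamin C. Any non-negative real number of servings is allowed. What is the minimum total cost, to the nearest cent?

$2.98

Two binding constraints pin down two serving amounts, so the optimal mix uses at most two foods. The candidates are each food alone (scaled to the tighter of fiber/vitamin C) and each pair with both constraints tight.
bell pepper only: max(15/1, 449/188) = 15 servings → $13.50.
banana only: max(15/2, 449/9) = 49.89 servings → $19.96.
carrots only: max(15/3, 449/7) = 64.14 servings → $19.24.
sweet potato only: max(15/4, 449/31) = 14.48 servings → $5.79.
bell pepper + banana with both tight: 2.079 servings and 6.46 servings → $4.46.
bell pepper + carrots with both tight: 2.23 servings and 4.257 servings → $3.28.
bell pepper + sweet potato with both tight: 1.846 servings and 3.288 servings → $2.98.
banana + carrots: the both-tight solution has a negative serving — not a feasible corner.
banana + sweet potato: intersection lies outside the first quadrant.
carrots + sweet potato: intersection lies outside the first quadrant.
So the least-cost plan costs $2.98.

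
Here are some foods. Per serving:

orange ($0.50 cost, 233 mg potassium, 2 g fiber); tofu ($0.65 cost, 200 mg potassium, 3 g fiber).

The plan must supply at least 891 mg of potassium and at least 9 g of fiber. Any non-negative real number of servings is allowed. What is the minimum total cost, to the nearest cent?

$2.14

Check every corner: each single food scaled to meet both minima, and each pair solved so both constraints bind.
orange only: max(891/233, 9/2) = 4.5 servings → $2.25.
tofu only: max(891/200, 9/3) = 4.455 servings → $2.90.
orange + tofu with both tight: 2.92 servings and 1.054 servings → $2.14.
The minimum over all feasible corners is $2.14.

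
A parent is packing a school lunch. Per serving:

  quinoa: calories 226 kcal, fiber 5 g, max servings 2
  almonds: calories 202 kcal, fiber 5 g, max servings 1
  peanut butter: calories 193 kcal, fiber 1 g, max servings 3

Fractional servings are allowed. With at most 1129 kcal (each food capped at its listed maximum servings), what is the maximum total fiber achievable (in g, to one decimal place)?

Fiber per kcal: almonds 0.02475, quinoa 0.02212, peanut butter 0.005181.
Take 1 serving of almonds: uses 202 kcal, +5.0 g fiber (running total 5.0 g).
Take 2 servings of quinoa: uses 452 kcal, +10.0 g fiber (running total 15.0 g).
Take 2.461 servings of peanut butter: uses 475 kcal, +2.5 g fiber (running total 17.5 g).
Greedy by best ratio exhausts the calories allowance optimally: 17.5 g.

17.5 g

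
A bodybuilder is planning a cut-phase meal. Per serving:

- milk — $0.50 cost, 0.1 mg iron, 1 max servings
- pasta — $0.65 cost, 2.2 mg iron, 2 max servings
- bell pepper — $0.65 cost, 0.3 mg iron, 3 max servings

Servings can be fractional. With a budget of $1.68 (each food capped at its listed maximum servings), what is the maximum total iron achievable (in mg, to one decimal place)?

Iron per dollar: pasta 3.385, bell pepper 0.4615, milk 0.2.
Take 2 servings of pasta: spends $1.30, +4.4 mg iron (running total 4.4 mg).
Take 0.5846 servings of bell pepper: spends $0.38, +0.2 mg iron (running total 4.6 mg).
Greedy by best ratio exhausts the cost allowance optimally: 4.6 mg.

4.6 mg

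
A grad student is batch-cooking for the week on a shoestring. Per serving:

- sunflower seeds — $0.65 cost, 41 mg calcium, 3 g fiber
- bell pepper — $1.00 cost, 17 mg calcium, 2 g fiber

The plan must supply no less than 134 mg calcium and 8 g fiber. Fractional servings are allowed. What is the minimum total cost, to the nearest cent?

$2.12

With two linear requirements the optimum uses one or two foods; enumerate the corners.
sunflower seeds only: max(134/41, 8/3) = 3.268 servings → $2.12.
bell pepper only: max(134/17, 8/2) = 7.882 servings → $7.88.
sunflower seeds + bell pepper: the both-tight solution has a negative serving — not a feasible corner.
Cheapest feasible corner: $2.12.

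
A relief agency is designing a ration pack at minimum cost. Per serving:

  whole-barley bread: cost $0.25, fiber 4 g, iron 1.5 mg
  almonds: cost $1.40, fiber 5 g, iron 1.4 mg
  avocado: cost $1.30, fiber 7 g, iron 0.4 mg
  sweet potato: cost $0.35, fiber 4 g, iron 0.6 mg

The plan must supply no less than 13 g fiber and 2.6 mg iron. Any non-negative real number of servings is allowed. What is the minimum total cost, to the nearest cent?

$0.81

An LP optimum is at a vertex; with two nutrient constraints at most two foods are used. Check each candidate.
whole-barley bread only: max(13/4, 2.6/1.5) = 3.25 servings → $0.81.
almonds only: max(13/5, 2.6/1.4) = 2.6 servings → $3.64.
avocado only: max(13/7, 2.6/0.4) = 6.5 servings → $8.45.
sweet potato only: max(13/4, 2.6/0.6) = 4.333 servings → $1.52.
whole-barley bread + almonds with both targets exact would need a negative amount; discard.
whole-barley bread + avocado with both tight: 1.461 servings and 1.022 servings → $1.69.
whole-barley bread + sweet potato with both tight: 0.7222 servings and 2.528 servings → $1.07.
almonds + avocado with both tight: 1.667 servings and 0.6667 servings → $3.20.
almonds + sweet potato with both tight: 1 serving and 2 servings → $2.10.
avocado + sweet potato: the both-tight solution has a negative serving — not a feasible corner.
So the least-cost plan costs $0.81.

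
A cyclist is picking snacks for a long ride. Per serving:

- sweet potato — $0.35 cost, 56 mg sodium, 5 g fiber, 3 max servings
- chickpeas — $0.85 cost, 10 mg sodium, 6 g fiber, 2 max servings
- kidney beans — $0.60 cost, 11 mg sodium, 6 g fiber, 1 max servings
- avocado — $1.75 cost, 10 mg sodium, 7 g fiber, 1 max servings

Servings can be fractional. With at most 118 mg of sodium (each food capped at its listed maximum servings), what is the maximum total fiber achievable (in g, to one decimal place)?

31.9 g

Fiber per mg sodium: avocado 0.7, chickpeas 0.6, kidney beans 0.5455, sweet potato 0.08929.
Take 1 serving of avocado: uses 10 mg sodium, +7.0 g fiber (running total 7.0 g).
Take 2 servings of chickpeas: uses 20 mg sodium, +12.0 g fiber (running total 19.0 g).
Take 1 serving of kidney beans: uses 11 mg sodium, +6.0 g fiber (running total 25.0 g).
Take 1.375 servings of sweet potato: uses 77 mg sodium, +6.9 g fiber (running total 31.9 g).
Greedy by best ratio exhausts the sodium allowance optimally: 31.9 g.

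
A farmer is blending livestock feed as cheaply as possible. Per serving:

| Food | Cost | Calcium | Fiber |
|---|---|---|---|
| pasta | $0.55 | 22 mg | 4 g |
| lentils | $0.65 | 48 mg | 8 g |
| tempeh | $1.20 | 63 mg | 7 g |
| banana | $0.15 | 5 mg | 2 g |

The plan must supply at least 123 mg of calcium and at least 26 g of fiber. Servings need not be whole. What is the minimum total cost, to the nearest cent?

An LP optimum is at a vertex; with two nutrient constraints at most two foods are used. Check each candidate.
pasta only: max(123/22, 26/4) = 6.5 servings → $3.58.
lentils only: max(123/48, 26/8) = 3.25 servings → $2.11.
tempeh only: max(123/63, 26/7) = 3.714 servings → $4.46.
banana only: max(123/5, 26/2) = 24.6 servings → $3.69.
pasta + lentils: the both-tight solution has a negative serving — not a feasible corner.
pasta + tempeh: intersection lies outside the first quadrant.
pasta + banana with both tight: 4.833 servings and 3.333 servings → $3.16.
lentils + tempeh with both targets exact would need a negative amount; discard.
lentils + banana with both tight: 2.071 servings and 4.714 servings → $2.05.
tempeh + banana with both tight: 1.275 servings and 8.538 servings → $2.81.
Cheapest feasible corner: $2.05.

$2.05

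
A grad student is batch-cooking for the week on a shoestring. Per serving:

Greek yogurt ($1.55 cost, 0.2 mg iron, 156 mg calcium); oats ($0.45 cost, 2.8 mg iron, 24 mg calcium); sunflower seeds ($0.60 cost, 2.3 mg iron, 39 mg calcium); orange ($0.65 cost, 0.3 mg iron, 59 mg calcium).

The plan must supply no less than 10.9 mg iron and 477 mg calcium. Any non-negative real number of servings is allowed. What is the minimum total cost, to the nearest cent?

$5.53

Two binding constraints pin down two serving amounts, so the optimal mix uses at most two foods. The candidates are each food alone (scaled to the tighter of iron/calcium) and each pair with both constraints tight.
Greek yogurt only: max(10.9/0.2, 477/156) = 54.5 servings → $84.47.
oats only: max(10.9/2.8, 477/24) = 19.88 servings → $8.94.
sunflower seeds only: max(10.9/2.3, 477/39) = 12.23 servings → $7.34.
orange only: max(10.9/0.3, 477/59) = 36.33 servings → $23.62.
Greek yogurt + oats with both tight: 2.486 servings and 3.715 servings → $5.53.
Greek yogurt + sunflower seeds with both tight: 1.915 servings and 4.573 servings → $5.71.
Greek yogurt + orange: intersection lies outside the first quadrant.
oats + sunflower seeds: the both-tight solution has a negative serving — not a feasible corner.
oats + orange with both tight: 3.165 servings and 6.797 servings → $5.84.
sunflower seeds + orange with both tight: 4.032 servings and 5.419 servings → $5.94.
So the least-cost plan costs $5.53.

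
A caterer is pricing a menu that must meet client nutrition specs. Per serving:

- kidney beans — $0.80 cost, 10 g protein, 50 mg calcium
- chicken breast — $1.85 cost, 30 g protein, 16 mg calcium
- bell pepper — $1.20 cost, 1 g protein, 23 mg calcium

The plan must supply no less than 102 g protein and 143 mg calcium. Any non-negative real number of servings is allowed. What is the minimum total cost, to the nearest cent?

$6.65

At the optimum either one food covers both requirements or two foods hit both targets exactly; no other combination can be cheaper.
kidney beans only: max(102/10, 143/50) = 10.2 servings → $8.16.
chicken breast only: max(102/30, 143/16) = 8.938 servings → $16.53.
bell pepper only: max(102/1, 143/23) = 102 servings → $122.40.
kidney beans + chicken breast with both tight: 1.984 servings and 2.739 servings → $6.65.
kidney beans + bell pepper: intersection lies outside the first quadrant.
chicken breast + bell pepper with both tight: 3.269 servings and 3.944 servings → $10.78.
So the least-cost plan costs $6.65.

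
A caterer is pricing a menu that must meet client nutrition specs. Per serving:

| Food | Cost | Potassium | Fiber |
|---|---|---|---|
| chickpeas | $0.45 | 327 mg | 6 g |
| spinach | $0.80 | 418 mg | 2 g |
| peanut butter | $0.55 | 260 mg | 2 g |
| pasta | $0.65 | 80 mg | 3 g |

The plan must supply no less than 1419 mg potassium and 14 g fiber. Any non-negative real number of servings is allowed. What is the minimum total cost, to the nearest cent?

Two binding constraints pin down two serving amounts, so the optimal mix uses at most two foods. The candidates are each food alone (scaled to the tighter of potassium/fiber) and each pair with both constraints tight.
chickpeas only: max(1419/327, 14/6) = 4.339 servings → $1.95.
spinach only: max(1419/418, 14/2) = 7 servings → $5.60.
peanut butter only: max(1419/260, 14/2) = 7 servings → $3.85.
pasta only: max(1419/80, 14/3) = 17.74 servings → $11.53.
chickpeas + spinach with both tight: 1.626 servings and 2.123 servings → $2.43.
chickpeas + peanut butter with both tight: 0.8852 servings and 4.344 servings → $2.79.
chickpeas + pasta with both targets exact would need a negative amount; discard.
spinach + peanut butter: intersection lies outside the first quadrant.
spinach + pasta with both tight: 2.867 servings and 2.755 servings → $4.08.
peanut butter + pasta with both tight: 5.06 servings and 1.294 servings → $3.62.
So the least-cost plan costs $1.95.

$1.95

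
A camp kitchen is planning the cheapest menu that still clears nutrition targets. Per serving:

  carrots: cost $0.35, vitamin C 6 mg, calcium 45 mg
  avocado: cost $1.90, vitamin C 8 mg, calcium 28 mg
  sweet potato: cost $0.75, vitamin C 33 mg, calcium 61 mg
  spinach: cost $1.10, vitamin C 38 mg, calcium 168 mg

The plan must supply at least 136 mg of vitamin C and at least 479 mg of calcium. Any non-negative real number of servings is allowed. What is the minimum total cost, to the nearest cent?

An LP optimum is at a vertex; with two nutrient constraints at most two foods are used. Check each candidate.
carrots only: max(136/6, 479/45) = 22.67 servings → $7.93.
avocado only: max(136/8, 479/28) = 17.11 servings → $32.50.
sweet potato only: max(136/33, 479/61) = 7.852 servings → $5.89.
spinach only: max(136/38, 479/168) = 3.579 servings → $3.94.
carrots + avocado with both tight: 0.125 servings and 16.91 servings → $32.17.
carrots + sweet potato with both tight: 6.712 servings and 2.901 servings → $4.52.
carrots + spinach: the both-tight solution has a negative serving — not a feasible corner.
avocado + sweet potato: intersection lies outside the first quadrant.
avocado + spinach with both tight: 16.59 servings and 0.08571 servings → $31.62.
sweet potato + spinach with both tight: 1.44 servings and 2.328 servings → $3.64.
So the least-cost plan costs $3.64.

$3.64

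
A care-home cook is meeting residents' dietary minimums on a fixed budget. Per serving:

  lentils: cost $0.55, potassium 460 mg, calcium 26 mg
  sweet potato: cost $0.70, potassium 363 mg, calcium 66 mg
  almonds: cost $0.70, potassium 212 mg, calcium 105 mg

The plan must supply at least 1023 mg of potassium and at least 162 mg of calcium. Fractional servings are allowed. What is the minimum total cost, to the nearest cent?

This is a tiny linear program; its minimum lies at a vertex of the feasible set. List the vertices and price them.
lentils only: max(1023/460, 162/26) = 6.231 servings → $3.43.
sweet potato only: max(1023/363, 162/66) = 2.818 servings → $1.97.
almonds only: max(1023/212, 162/105) = 4.825 servings → $3.38.
lentils + sweet potato with both tight: 0.4164 servings and 2.291 servings → $1.83.
lentils + almonds with both tight: 1.708 servings and 1.12 servings → $1.72.
sweet potato + almonds with both targets exact would need a negative amount; discard.
Cheapest feasible corner: $1.72.

$1.72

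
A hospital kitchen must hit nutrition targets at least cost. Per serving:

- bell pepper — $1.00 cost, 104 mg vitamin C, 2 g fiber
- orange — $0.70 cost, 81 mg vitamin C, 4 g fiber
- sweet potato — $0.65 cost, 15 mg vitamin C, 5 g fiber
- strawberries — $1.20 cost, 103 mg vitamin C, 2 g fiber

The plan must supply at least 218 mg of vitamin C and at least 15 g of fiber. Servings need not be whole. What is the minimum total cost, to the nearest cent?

Check every corner: each single food scaled to meet both minima, and each pair solved so both constraints bind.
bell pepper only: max(218/104, 15/2) = 7.5 servings → $7.50.
orange only: max(218/81, 15/4) = 3.75 servings → $2.62.
sweet potato only: max(218/15, 15/5) = 14.53 servings → $9.45.
strawberries only: max(218/103, 15/2) = 7.5 servings → $9.00.
bell pepper + orange with both targets exact would need a negative amount; discard.
bell pepper + sweet potato with both tight: 1.765 servings and 2.294 servings → $3.26.
bell pepper + strawberries with both targets exact would need a negative amount; discard.
orange + sweet potato with both tight: 2.507 servings and 0.9942 servings → $2.40.
orange + strawberries with both targets exact would need a negative amount; discard.
sweet potato + strawberries with both tight: 2.287 servings and 1.784 servings → $3.63.
The minimum over all feasible corners is $2.40.

$2.40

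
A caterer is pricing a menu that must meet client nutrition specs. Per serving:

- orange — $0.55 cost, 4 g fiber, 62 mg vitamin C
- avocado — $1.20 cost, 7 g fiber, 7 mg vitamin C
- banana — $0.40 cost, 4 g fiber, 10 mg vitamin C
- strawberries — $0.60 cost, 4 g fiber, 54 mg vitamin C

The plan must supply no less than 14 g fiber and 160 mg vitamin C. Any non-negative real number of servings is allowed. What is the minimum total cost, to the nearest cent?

$1.76

At the optimum either one food covers both requirements or two foods hit both targets exactly; no other combination can be cheaper.
orange only: max(14/4, 160/62) = 3.5 servings → $1.93.
avocado only: max(14/7, 160/7) = 22.86 servings → $27.43.
banana only: max(14/4, 160/10) = 16 servings → $6.40.
strawberries only: max(14/4, 160/54) = 3.5 servings → $2.10.
orange + avocado with both tight: 2.517 servings and 0.5616 servings → $2.06.
orange + banana with both tight: 2.404 servings and 1.096 servings → $1.76.
orange + strawberries: the both-tight solution has a negative serving — not a feasible corner.
avocado + banana: intersection lies outside the first quadrant.
avocado + strawberries with both tight: 0.3314 servings and 2.92 servings → $2.15.
banana + strawberries with both tight: 0.6591 servings and 2.841 servings → $1.97.
The minimum over all feasible corners is $1.76.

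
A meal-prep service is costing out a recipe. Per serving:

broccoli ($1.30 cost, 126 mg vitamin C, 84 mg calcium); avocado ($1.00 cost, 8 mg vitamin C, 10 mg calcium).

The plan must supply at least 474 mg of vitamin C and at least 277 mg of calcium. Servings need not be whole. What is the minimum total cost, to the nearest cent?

$4.89

Compare the cost at each extreme point of the feasible region.
broccoli only: max(474/126, 277/84) = 3.762 servings → $4.89.
avocado only: max(474/8, 277/10) = 59.25 servings → $59.25.
broccoli + avocado: the both-tight solution has a negative serving — not a feasible corner.
So the least-cost plan costs $4.89.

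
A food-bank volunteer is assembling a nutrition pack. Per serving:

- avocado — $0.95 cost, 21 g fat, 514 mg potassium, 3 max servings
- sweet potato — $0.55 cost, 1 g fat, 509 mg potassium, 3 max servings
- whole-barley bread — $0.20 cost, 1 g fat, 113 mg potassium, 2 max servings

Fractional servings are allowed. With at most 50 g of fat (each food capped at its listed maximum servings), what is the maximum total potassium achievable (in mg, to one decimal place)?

2854.4 mg

Potassium per g fat: sweet potato 509, whole-barley bread 113, avocado 24.48.
Take 3 servings of sweet potato: uses 3 g fat, +1527.0 mg potassium (running total 1527.0 mg).
Take 2 servings of whole-barley bread: uses 2 g fat, +226.0 mg potassium (running total 1753.0 mg).
Take 2.143 servings of avocado: uses 45 g fat, +1101.4 mg potassium (running total 2854.4 mg).
Greedy by best ratio exhausts the fat allowance optimally: 2854.4 mg.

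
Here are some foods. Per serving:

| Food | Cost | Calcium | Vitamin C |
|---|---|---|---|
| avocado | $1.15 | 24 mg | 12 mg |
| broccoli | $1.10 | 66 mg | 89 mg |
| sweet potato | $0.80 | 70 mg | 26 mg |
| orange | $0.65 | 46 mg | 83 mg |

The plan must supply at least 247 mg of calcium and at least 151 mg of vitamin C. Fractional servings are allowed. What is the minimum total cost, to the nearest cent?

$2.93

This is a tiny linear program; its minimum lies at a vertex of the feasible set. List the vertices and price them.
avocado only: max(247/24, 151/12) = 12.58 servings → $14.47.
broccoli only: max(247/66, 151/89) = 3.742 servings → $4.12.
sweet potato only: max(247/70, 151/26) = 5.808 servings → $4.65.
orange only: max(247/46, 151/83) = 5.37 servings → $3.49.
avocado + broccoli with both tight: 8.941 servings and 0.4911 servings → $10.82.
avocado + sweet potato with both targets exact would need a negative amount; discard.
avocado + orange with both tight: 9.413 servings and 0.4583 servings → $11.12.
broccoli + sweet potato with both tight: 0.9189 servings and 2.662 servings → $3.14.
broccoli + orange with both targets exact would need a negative amount; discard.
sweet potato + orange with both tight: 2.938 servings and 0.899 servings → $2.93.
Cheapest feasible corner: $2.93.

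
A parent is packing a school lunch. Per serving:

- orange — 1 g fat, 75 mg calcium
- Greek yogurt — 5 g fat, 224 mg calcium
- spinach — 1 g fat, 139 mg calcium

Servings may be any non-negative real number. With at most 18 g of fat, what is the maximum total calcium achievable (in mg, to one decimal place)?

2502.0 mg

Calcium per g fat: spinach 139, orange 75, Greek yogurt 44.8.
With no serving limits, spend the whole fat allowance on spinach: 18 g / 1 g × 139 mg = 2502.0 mg.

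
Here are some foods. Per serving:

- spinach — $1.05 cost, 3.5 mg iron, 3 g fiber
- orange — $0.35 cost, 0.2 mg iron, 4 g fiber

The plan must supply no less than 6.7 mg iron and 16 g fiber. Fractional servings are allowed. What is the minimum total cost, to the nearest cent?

A basic optimal solution has at most two foods positive. Try each food alone and each pair with both targets met exactly.
spinach only: max(6.7/3.5, 16/3) = 5.333 servings → $5.60.
orange only: max(6.7/0.2, 16/4) = 33.5 servings → $11.72.
spinach + orange with both tight: 1.761 servings and 2.679 servings → $2.79.
The minimum over all feasible corners is $2.79.

$2.79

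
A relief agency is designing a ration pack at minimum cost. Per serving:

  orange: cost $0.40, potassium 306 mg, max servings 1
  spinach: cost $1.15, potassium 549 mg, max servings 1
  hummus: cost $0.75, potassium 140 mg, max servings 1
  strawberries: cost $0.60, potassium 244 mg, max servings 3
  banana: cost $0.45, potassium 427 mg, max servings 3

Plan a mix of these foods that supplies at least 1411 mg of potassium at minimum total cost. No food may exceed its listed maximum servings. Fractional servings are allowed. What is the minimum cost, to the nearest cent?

$1.52

Cost per mg of potassium: banana $0.0011, orange $0.0013, spinach $0.0021, strawberries $0.0025, hummus $0.0054.
Take 3 servings of banana: +1281.0 mg potassium for $1.35 (total $1.35, still need 130.0 mg).
Take 0.4248 servings of orange: +130.0 mg potassium for $0.17 (total $1.52, still need 0.0 mg).
Filling from the cheapest source first is optimal under one linear minimum: $1.52.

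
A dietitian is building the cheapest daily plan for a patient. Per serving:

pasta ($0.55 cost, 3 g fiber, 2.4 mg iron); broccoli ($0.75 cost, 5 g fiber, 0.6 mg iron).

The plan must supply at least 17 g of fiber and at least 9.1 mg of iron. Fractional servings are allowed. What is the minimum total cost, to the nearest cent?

$2.90

With two linear requirements the optimum uses one or two foods; enumerate the corners.
pasta only: max(17/3, 9.1/2.4) = 5.667 servings → $3.12.
broccoli only: max(17/5, 9.1/0.6) = 15.17 servings → $11.38.
pasta + broccoli with both tight: 3.461 servings and 1.324 servings → $2.90.
Cheapest feasible corner: $2.90.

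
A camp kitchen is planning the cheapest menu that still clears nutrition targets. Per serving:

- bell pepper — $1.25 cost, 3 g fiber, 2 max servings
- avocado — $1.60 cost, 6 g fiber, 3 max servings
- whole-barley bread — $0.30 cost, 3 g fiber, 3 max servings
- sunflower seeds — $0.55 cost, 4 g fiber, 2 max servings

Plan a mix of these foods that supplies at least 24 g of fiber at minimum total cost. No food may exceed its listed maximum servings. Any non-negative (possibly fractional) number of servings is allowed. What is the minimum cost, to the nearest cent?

Cost per g of fiber: whole-barley bread $0.1000, sunflower seeds $0.1375, avocado $0.2667, bell pepper $0.4167.
Take 3 servings of whole-barley bread: +9.0 g fiber for $0.90 (total $0.90, still need 15.0 g).
Take 2 servings of sunflower seeds: +8.0 g fiber for $1.10 (total $2.00, still need 7.0 g).
Take 1.167 servings of avocado: +7.0 g fiber for $1.87 (total $3.87, still need 0.0 g).
Greedy by cheapest-per-g is optimal for a single linear constraint, so the minimum cost is $3.87.

$3.87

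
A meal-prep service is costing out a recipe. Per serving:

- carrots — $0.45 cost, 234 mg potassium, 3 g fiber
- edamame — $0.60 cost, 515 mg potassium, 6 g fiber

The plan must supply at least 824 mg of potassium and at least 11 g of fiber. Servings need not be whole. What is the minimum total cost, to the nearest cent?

carrots only: max(824/234, 11/3) = 3.667 servings → $1.65.
edamame only: max(824/515, 11/6) = 1.833 servings → $1.10.
carrots + edamame: intersection lies outside the first quadrant.
So the least-cost plan costs $1.10.

$1.10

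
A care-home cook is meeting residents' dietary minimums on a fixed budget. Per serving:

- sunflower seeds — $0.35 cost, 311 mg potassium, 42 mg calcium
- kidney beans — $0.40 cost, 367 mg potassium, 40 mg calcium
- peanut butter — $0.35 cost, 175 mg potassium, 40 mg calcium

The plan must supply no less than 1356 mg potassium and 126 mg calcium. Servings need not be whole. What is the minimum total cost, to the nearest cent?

sunflower seeds only: max(1356/311, 126/42) = 4.36 servings → $1.53.
kidney beans only: max(1356/367, 126/40) = 3.695 servings → $1.48.
peanut butter only: max(1356/175, 126/40) = 7.749 servings → $2.71.
sunflower seeds + kidney beans: intersection lies outside the first quadrant.
sunflower seeds + peanut butter with both targets exact would need a negative amount; discard.
kidney beans + peanut butter with both targets exact would need a negative amount; discard.
The minimum over all feasible corners is $1.48.

$1.48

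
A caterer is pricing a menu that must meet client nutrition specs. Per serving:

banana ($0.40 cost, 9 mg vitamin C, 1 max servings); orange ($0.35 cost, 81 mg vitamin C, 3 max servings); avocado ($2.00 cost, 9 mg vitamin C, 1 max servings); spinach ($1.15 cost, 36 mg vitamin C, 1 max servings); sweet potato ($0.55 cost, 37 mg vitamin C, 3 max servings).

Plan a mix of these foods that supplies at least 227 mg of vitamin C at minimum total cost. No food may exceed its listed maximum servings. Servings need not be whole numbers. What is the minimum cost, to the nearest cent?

$0.98

Cost per mg of vitamin C: orange $0.0043, sweet potato $0.0149, spinach $0.0319, banana $0.0444, avocado $0.2222.
Take 2.802 servings of orange: +227.0 mg vitamin C for $0.98 (total $0.98, still need 0.0 mg).
Greedy by cheapest-per-mg is optimal for a single linear constraint, so the minimum cost is $0.98.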